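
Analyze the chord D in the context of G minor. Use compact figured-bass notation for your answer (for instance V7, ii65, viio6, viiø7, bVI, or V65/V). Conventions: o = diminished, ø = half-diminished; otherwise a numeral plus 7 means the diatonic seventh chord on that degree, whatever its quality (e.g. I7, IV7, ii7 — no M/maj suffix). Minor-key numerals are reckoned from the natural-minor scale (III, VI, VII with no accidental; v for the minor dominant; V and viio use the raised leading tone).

V

The pitches D-F#-A form a major triad rooted on D.
D is scale degree 5 in G minor, and a major triad on that degree is written V.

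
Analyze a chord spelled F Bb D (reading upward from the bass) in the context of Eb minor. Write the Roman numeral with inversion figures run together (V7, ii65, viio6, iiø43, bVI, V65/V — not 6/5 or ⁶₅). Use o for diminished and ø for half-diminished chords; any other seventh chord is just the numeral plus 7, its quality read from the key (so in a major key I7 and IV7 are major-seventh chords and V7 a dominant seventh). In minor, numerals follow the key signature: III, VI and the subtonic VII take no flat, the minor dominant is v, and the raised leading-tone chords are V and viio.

V64

Stacked in thirds the chord is Bb-D-F: a major triad on Bb.
Bb is scale degree 5 in Eb minor, and a major triad on that degree is written V.
With F in the bass the chord is in second inversion, so the figured bass is 64.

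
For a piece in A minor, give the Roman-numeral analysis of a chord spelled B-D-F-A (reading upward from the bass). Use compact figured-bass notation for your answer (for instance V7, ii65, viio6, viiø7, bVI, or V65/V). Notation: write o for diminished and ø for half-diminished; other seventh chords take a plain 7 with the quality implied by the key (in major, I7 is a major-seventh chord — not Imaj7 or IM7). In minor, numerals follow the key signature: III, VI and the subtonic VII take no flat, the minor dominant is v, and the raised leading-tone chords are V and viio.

Stacked in thirds the chord is B-D-F-A: a half-diminished seventh chord on B.
In A minor, B is the supertonic; the diatonic half-diminished seventh chord there is iiø7.

iiø7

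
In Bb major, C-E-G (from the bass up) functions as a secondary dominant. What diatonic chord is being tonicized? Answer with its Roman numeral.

V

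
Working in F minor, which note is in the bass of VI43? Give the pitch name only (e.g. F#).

Ab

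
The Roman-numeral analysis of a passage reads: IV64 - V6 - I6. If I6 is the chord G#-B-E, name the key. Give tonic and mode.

E major

I6 is given as G#-B-E — a major triad with root E.
If E is scale degree 1 and the mode makes that degree carry a major triad, the tonic is E and the mode is major.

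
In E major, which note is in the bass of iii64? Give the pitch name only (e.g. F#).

D#

iii in E major has root G#; the chord is G#-B-D#.
The figure 64 means second inversion — the fifth is in the bass.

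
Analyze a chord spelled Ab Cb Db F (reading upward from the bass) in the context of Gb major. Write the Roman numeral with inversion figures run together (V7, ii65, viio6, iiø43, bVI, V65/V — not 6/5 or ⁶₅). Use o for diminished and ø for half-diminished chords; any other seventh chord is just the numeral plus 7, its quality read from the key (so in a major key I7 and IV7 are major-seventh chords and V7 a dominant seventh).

V43

Stacked in thirds the chord is Db-F-Ab-Cb: a dominant seventh chord on Db.
Db is scale degree 5 in Gb major, and a dominant seventh chord on that degree is written V7.
With Ab in the bass the chord is in second inversion, so the figured bass is 43.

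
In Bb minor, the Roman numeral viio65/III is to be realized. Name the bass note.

Eb

The applied chord viio65/III is rooted on C: C-Eb-Gb-Bbb.
The figure 65 means first inversion — the third is in the bass.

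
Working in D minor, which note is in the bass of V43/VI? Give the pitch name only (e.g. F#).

C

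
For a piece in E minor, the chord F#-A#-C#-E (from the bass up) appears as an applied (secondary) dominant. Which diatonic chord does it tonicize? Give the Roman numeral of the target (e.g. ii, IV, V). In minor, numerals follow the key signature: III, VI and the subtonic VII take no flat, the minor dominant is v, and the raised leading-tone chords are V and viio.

V

The chord is a dominant seventh chord on F#.
A dominant resolves down a perfect fifth: F# → B. In E minor, B is scale degree 5, i.e. V.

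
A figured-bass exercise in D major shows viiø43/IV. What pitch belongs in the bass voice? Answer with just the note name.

C

The applied chord viiø43/IV is rooted on F#: F#-A-C-E.
The figure 43 means second inversion — the fifth is in the bass.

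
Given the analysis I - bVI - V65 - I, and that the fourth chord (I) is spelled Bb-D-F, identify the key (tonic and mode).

I is given as Bb-D-F — a major triad with root Bb.
If Bb is scale degree 1 and the mode makes that degree carry a major triad, the tonic is Bb and the mode is major.

Bb major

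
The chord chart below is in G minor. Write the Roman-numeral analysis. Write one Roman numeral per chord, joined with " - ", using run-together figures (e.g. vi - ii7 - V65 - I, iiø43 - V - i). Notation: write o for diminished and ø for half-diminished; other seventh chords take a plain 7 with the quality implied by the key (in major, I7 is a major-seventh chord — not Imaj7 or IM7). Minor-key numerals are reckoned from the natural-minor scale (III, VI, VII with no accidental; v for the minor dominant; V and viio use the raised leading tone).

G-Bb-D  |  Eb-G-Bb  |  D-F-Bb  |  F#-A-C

i - VI - III6 - viio

G-Bb-D has root G, degree 1 in G minor, so i.
Eb-G-Bb has root Eb, degree 6 in G minor, so VI.
D-F-Bb: major triad on Bb = scale degree 3 → III6.
F#-A-C: root F# is the leading tone; diminished triad there is viio.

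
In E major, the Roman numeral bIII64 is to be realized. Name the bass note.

D

bIII in E major has root G; the chord is G-B-D.
The figure 64 means second inversion — the fifth is in the bass.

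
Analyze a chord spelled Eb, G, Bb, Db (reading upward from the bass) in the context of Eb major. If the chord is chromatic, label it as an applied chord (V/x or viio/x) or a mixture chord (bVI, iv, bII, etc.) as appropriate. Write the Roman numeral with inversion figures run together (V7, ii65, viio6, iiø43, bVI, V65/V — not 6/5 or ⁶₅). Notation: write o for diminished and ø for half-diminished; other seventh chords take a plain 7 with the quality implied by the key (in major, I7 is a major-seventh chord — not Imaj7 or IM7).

V7/IV

The pitches Eb-G-Bb-Db form a dominant seventh chord rooted on Eb.
Eb is not a diatonic chord root with this quality in Eb major, but it lies a perfect fifth above Ab (IV), so the chord functions as an applied dominant of IV.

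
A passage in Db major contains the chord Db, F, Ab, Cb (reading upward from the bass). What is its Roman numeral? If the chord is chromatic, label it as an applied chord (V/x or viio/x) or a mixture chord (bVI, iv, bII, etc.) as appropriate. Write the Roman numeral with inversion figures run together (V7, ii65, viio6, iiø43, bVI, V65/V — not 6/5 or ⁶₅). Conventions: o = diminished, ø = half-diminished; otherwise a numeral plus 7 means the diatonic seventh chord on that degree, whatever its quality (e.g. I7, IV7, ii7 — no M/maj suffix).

V7/IV

The pitches Db-F-Ab-Cb form a dominant seventh chord rooted on Db.
Db is not a diatonic chord root with this quality in Db major, but it lies a perfect fifth above Gb (IV), so the chord functions as an applied dominant of IV.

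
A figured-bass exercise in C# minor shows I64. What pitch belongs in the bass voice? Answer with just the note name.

G#

I in C# minor has root C#; the chord is C#-E#-G#.
The figure 64 means second inversion — the fifth is in the bass.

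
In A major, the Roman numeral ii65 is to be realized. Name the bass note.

ii in A major has root B; the chord is B-D-F#-A.
The figure 65 means first inversion — the third is in the bass.

D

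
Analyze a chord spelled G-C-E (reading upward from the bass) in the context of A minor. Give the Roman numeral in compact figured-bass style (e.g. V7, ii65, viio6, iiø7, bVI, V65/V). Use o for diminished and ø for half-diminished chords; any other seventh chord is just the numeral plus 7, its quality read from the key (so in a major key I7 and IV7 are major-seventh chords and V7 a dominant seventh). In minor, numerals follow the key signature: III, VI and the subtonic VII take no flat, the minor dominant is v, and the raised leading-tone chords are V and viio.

III64

Stacked in thirds the chord is C-E-G: a major triad on C.
C is scale degree 3 in A minor, and a major triad on that degree is written III.
With G in the bass the chord is in second inversion, so the figured bass is 64.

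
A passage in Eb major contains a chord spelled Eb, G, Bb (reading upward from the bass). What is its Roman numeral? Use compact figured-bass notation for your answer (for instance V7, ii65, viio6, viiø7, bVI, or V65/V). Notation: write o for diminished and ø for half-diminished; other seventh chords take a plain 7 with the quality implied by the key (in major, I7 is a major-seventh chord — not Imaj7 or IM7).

I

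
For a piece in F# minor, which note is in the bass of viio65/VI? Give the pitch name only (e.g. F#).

The applied chord viio65/VI is rooted on C#: C#-E-G-Bb.
The figure 65 means first inversion — the third is in the bass.

E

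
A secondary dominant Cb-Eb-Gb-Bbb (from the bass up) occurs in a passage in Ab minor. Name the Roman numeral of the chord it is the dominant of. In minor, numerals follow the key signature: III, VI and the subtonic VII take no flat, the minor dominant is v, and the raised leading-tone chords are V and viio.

The chord is a dominant seventh chord on Cb.
A dominant resolves down a perfect fifth: Cb → Fb. In Ab minor, Fb is scale degree 6, i.e. VI.

VI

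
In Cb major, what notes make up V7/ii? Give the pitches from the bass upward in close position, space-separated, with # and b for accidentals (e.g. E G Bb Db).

Ab C Eb Gb

V7/ii is a secondary dominant — the dominant seventh of ii. ii in Cb major is Db, so the applied chord's root is Ab, a perfect fifth above.
Building a dominant seventh chord on Ab gives Ab-C-Eb-Gb.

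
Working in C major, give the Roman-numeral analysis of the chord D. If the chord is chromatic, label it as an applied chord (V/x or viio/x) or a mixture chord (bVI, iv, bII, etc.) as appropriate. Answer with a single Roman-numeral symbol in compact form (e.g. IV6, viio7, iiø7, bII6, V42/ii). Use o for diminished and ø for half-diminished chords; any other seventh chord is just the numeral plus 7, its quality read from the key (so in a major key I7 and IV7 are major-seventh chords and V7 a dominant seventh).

V/V

The pitches D-F#-A form a major triad rooted on D.
D is not a diatonic chord root with this quality in C major, but it lies a perfect fifth above G (V), so the chord functions as an applied dominant of V.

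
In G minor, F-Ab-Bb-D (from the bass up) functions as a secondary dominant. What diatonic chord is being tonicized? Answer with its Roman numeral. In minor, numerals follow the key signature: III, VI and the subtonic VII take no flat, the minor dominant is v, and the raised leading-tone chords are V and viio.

The chord is a dominant seventh chord on Bb.
A dominant resolves down a perfect fifth: Bb → Eb. In G minor, Eb is scale degree 6, i.e. VI.

VI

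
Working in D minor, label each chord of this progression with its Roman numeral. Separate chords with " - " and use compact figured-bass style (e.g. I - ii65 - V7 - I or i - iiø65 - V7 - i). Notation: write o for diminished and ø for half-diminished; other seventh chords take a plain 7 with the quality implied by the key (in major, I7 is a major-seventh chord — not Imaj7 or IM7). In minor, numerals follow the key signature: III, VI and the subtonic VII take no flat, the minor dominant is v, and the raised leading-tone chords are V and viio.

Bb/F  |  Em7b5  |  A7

VI64 - iiø7 - V7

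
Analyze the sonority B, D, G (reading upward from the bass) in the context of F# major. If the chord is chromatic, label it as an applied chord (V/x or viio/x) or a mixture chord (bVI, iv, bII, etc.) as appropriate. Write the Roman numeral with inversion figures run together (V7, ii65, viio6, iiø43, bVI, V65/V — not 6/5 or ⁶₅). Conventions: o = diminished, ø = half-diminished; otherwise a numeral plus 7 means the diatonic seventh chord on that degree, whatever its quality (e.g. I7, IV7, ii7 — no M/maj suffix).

The pitches G-B-D form a major triad rooted on G.
G is the lowered second degree of F# major (diatonic 2 would be G#). This is the Neapolitan sixth — a major triad on the lowered second degree, here in its customary first inversion.
With B in the bass the chord is in first inversion, so the figured bass is 6.

bII6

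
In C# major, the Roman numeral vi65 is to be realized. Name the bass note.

C#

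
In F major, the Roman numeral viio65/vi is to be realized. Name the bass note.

E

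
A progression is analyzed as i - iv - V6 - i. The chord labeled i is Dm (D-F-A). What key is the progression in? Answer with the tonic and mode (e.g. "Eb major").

The anchor chord is a minor triad on D, labeled i.
If D is scale degree 1 and the mode makes that degree carry a minor triad, the tonic is D and the mode is minor.

D minor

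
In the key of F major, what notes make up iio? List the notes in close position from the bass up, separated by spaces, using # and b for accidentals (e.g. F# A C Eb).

iio is the diminished supertonic triad, borrowed from the parallel minor. In F major that root is G.
So the chord is G-Bb-Db.

G Bb Db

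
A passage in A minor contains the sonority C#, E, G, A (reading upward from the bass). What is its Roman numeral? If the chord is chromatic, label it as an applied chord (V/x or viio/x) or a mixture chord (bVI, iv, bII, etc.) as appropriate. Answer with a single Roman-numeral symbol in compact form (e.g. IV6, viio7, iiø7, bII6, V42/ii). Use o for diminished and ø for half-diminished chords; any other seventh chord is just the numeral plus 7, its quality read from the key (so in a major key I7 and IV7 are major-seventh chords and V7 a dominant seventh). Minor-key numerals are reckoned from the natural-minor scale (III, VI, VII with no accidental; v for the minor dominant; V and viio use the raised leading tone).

The pitches A-C#-E-G form a dominant seventh chord rooted on A.
A is not a diatonic chord root with this quality in A minor, but it lies a perfect fifth above D (iv), so the chord functions as an applied dominant of iv.
With C# in the bass the chord is in first inversion, so the figured bass is 65.

V65/iv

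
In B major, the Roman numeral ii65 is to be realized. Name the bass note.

E

ii in B major has root C#; the chord is C#-E-G#-B.
The figure 65 means first inversion — the third is in the bass.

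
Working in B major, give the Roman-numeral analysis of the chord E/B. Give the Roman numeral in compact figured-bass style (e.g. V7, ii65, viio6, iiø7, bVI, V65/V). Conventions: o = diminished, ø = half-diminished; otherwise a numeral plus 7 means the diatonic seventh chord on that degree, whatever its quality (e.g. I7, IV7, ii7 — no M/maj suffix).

IV64

Stacked in thirds the chord is E-G#-B: a major triad on E.
In B major, E is the subdominant; the diatonic major triad there is IV.
With B in the bass the chord is in second inversion, so the figured bass is 64.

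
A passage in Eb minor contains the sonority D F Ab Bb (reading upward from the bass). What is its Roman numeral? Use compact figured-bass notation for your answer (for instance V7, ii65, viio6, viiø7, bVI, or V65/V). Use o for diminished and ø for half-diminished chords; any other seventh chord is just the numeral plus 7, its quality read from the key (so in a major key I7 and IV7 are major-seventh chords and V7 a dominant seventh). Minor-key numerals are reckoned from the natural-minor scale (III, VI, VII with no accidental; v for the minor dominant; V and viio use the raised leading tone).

The pitches Bb-D-F-Ab form a dominant seventh chord rooted on Bb.
In Eb minor, Bb is the dominant; the diatonic dominant seventh chord there is V7.
With D in the bass the chord is in first inversion, so the figured bass is 65.

V65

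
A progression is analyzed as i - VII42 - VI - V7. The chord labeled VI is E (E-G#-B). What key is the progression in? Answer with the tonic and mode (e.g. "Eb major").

The chord E is a major triad rooted on E; its label is VI.
VI on E implies E is the submediant; that puts the tonic at G#, and the uppercase numeral fits minor mode.

G# minor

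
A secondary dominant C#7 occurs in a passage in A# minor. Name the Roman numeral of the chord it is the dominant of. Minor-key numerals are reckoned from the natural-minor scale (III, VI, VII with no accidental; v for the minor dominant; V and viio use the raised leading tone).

The chord is a dominant seventh chord on C#.
A dominant resolves down a perfect fifth: C# → F#. In A# minor, F# is scale degree 6, i.e. VI.

VI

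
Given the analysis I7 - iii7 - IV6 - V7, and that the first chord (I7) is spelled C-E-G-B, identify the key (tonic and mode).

I7 is given as C-E-G-B — a major seventh chord with root C.
If C is scale degree 1 and the mode makes that degree carry a major seventh chord, the tonic is C and the mode is major.

C major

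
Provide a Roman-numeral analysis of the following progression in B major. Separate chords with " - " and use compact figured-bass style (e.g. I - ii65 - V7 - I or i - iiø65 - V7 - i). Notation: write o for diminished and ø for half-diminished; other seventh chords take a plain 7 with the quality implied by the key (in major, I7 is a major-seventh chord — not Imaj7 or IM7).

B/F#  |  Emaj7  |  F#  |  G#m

B/F#: root B is the tonic; major triad there is I64.
Emaj7: major seventh chord on E = scale degree 4 → IV7.
F#: major triad on F# = scale degree 5 → V.
G#m: root G# is the submediant; minor triad there is vi.

I64 - IV7 - V - vi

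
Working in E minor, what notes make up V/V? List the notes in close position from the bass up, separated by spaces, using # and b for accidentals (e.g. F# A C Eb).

V/V is a secondary dominant — the dominant triad of V. V in E minor is B, so the applied chord's root is F#, a perfect fifth above.
Building a major triad on F# gives F#-A#-C#.

F# A# C#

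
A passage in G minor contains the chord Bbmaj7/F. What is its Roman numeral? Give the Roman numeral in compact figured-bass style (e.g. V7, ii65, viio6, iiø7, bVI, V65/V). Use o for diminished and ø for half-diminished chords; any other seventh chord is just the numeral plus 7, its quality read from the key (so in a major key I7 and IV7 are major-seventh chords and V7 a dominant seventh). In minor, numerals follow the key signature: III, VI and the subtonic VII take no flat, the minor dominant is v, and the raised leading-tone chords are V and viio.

The pitches Bb-D-F-A form a major seventh chord rooted on Bb.
Bb is scale degree 3 in G minor, and a major seventh chord on that degree is written III7.
With F in the bass the chord is in second inversion, so the figured bass is 43.

III43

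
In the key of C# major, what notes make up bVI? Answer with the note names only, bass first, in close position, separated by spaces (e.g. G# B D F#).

bVI is a major triad on the lowered sixth degree, borrowed from the parallel minor. In C# major that root is A.
So the chord is A-C#-E, a major triad.

A C# E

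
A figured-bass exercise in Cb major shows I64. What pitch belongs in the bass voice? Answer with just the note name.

I in Cb major has root Cb; the chord is Cb-Eb-Gb.
The figure 64 means second inversion — the fifth is in the bass.

Gb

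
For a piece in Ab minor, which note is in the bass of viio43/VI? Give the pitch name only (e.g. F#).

The applied chord viio43/VI is rooted on Eb: Eb-Gb-Bbb-Dbb.
The figure 43 means second inversion — the fifth is in the bass.

Bbb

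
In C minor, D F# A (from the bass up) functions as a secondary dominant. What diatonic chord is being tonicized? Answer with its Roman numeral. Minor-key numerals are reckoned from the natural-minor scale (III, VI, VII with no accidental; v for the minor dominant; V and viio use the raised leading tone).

V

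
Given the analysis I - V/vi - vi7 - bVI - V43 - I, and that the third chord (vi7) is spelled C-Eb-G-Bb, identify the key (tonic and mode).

vi7 is given as C-Eb-G-Bb — a minor seventh chord with root C.
vi7 on C implies C is the submediant; that puts the tonic at Eb, and the lowercase numeral fits major mode.

Eb major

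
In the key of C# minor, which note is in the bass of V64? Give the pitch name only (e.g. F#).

D#

V in C# minor has root G#; the chord is G#-B#-D#.
The figure 64 means second inversion — the fifth is in the bass.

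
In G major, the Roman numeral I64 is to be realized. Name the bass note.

I in G major has root G; the chord is G-B-D.
The figure 64 means second inversion — the fifth is in the bass.

D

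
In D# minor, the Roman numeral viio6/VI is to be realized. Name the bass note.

The applied chord viio6/VI is rooted on A#: A#-C#-E.
The figure 6 means first inversion — the third is in the bass.

C#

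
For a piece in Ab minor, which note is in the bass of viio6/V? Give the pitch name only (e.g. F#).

The applied chord viio6/V is rooted on D: D-F-Ab.
The figure 6 means first inversion — the third is in the bass.

F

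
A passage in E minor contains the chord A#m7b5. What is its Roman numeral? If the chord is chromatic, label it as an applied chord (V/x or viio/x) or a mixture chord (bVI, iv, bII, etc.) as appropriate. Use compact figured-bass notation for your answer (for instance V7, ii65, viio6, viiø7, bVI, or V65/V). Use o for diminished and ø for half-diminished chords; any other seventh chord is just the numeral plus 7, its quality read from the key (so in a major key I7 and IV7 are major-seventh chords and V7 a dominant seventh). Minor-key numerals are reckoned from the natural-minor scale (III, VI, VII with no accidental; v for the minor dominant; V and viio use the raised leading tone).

viiø7/V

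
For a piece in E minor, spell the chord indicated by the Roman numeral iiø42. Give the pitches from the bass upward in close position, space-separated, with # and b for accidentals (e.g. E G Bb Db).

In E minor, the second degree is F#, and the diatonic chord built there is a half-diminished seventh chord.
That chord is spelled F#-A-C-E.
With the 42 figure the chord is in third inversion; from the bass E upward in close position it reads E-F#-A-C.

E F# A C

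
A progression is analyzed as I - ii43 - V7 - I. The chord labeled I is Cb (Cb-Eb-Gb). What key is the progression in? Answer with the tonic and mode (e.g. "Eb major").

Cb major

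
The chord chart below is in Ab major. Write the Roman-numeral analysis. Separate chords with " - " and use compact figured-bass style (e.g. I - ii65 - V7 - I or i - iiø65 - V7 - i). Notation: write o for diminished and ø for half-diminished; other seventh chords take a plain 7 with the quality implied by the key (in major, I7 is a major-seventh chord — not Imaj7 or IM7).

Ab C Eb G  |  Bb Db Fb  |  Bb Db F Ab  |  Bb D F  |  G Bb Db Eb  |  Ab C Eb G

I7 - iio - ii7 - V/V - V65 - I7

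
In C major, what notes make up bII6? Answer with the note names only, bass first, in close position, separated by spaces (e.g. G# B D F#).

F Ab Db

Scale degree 2 in C major is D; lowering it a half step gives Db. bII6 is the Neapolitan sixth — a major triad on the lowered second degree, here in its customary first inversion.
So the chord is Db-F-Ab, a major triad.
The figured bass 6 indicates first inversion, placing the third (F) in the bass: F-Ab-Db.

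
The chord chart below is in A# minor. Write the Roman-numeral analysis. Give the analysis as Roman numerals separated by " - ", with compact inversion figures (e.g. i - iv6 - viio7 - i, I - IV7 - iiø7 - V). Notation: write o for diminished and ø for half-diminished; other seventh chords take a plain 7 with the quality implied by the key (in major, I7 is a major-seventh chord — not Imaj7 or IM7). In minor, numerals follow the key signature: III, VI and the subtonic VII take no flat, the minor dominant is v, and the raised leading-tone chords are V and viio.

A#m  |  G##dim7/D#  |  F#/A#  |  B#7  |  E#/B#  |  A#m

i - viio43 - VI6 - V7/V - V64 - i

A#m: root A# is the tonic; minor triad there is i.
G##dim7/D# has root G##, degree 7 in A# minor, so viio43.
F#/A# has root F#, degree 6 in A# minor, so VI6.
B#7: a dominant seventh chord on B#, the applied dominant of V → V7/V.
E#/B#: major triad on E# = scale degree 5 → V64.
A#m: minor triad on A# = scale degree 1 → i.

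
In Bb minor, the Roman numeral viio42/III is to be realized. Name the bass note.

Bbb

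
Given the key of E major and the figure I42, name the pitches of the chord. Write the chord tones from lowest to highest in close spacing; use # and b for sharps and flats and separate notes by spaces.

D# E G# B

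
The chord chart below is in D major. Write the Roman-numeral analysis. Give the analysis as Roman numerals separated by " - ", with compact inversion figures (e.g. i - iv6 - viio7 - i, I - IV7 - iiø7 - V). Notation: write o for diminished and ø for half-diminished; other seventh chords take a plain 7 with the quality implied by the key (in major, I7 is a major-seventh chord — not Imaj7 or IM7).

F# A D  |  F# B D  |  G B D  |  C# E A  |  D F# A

I6 - vi64 - IV - V6 - I

F#-A-D has root D, degree 1 in D major, so I6.
F#-B-D has root B, degree 6 in D major, so vi64.
G-B-D has root G, degree 4 in D major, so IV.
C#-E-A has root A, degree 5 in D major, so V6.
D-F#-A: root D is the tonic; major triad there is I.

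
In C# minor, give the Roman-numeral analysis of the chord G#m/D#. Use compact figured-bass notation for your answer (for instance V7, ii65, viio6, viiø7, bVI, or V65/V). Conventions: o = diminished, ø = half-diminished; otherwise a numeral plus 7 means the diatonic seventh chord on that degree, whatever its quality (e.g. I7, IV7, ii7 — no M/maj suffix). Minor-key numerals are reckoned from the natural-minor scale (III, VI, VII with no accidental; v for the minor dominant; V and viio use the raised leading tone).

v64

Stacked in thirds the chord is G#-B-D#: a minor triad on G#.
G# is scale degree 5 in C# minor, and a minor triad on that degree is written v.
With D# in the bass the chord is in second inversion, so the figured bass is 64.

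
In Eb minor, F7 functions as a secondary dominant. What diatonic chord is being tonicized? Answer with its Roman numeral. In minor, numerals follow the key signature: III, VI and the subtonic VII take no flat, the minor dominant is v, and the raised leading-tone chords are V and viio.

V

The chord is a dominant seventh chord on F.
A dominant resolves down a perfect fifth: F → Bb. In Eb minor, Bb is scale degree 5, i.e. V.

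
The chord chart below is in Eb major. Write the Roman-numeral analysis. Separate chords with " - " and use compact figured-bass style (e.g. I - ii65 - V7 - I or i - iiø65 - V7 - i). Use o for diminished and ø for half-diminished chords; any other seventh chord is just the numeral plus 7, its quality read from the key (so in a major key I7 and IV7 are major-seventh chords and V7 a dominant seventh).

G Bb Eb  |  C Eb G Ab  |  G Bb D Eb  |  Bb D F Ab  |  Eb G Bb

G-Bb-Eb: major triad on Eb = scale degree 1 → I6.
C-Eb-G-Ab: root Ab is the subdominant; major seventh chord there is IV65.
G-Bb-D-Eb: major seventh chord on Eb = scale degree 1 → I65.
Bb-D-F-Ab: dominant seventh chord on Bb = scale degree 5 → V7.
Eb-G-Bb: root Eb is the tonic; major triad there is I.

I6 - IV65 - I65 - V7 - I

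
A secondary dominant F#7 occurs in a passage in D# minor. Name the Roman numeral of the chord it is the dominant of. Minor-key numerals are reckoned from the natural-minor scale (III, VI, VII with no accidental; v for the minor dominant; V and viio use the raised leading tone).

VI

The chord is a dominant seventh chord on F#.
A dominant resolves down a perfect fifth: F# → B. In D# minor, B is scale degree 6, i.e. VI.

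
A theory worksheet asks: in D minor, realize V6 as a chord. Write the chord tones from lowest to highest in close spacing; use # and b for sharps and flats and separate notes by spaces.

C# E A

In D minor, the fifth degree is A. The dominant is major (leading tone raised), so V is a major triad.
Stacking thirds from A gives A-C#-E.
With the 6 figure the chord is in first inversion; from the bass C# upward in close position it reads C#-E-A.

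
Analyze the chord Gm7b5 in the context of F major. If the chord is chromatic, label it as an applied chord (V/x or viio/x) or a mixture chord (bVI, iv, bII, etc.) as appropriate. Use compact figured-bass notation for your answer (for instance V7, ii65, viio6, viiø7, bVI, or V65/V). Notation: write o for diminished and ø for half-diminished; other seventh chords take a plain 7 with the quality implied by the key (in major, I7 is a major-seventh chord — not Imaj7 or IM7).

Stacked in thirds the chord is G-Bb-Db-F: a half-diminished seventh chord on G.
G is the second degree of F major. This is the half-diminished supertonic seventh, borrowed from the parallel minor.

iiø7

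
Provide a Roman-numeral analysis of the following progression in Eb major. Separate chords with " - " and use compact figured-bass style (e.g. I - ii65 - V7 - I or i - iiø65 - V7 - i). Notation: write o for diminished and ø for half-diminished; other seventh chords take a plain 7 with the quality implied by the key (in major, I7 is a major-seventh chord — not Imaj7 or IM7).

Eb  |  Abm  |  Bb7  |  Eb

Eb has root Eb, degree 1 in Eb major, so I.
Abm is non-diatonic — iv, a mixture chord from Eb minor.
Bb7 has root Bb, degree 5 in Eb major, so V7.
Eb has root Eb, degree 1 in Eb major, so I.

I - iv - V7 - I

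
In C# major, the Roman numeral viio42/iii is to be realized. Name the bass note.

C#

The applied chord viio42/iii is rooted on D##: D##-F##-A#-C#.
The figure 42 means third inversion — the seventh is in the bass.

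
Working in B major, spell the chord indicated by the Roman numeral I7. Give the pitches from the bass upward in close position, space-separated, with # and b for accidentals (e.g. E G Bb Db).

B D# F# A#

The numeral's case and figure indicate a major seventh chord. In B major its root, the first degree, is B.
Stacking thirds from B gives B-D#-F#-A#.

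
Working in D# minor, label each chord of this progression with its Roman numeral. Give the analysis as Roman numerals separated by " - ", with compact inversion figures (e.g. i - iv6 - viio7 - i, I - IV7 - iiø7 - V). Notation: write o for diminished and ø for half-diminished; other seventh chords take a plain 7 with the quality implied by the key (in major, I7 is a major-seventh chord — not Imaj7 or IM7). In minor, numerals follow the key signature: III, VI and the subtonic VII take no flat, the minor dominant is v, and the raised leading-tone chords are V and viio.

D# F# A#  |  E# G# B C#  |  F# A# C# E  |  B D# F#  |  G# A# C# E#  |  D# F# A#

i - VII65 - V7/VI - VI - v42 - i

D#-F#-A#: root D# is the tonic; minor triad there is i.
E#-G#-B-C#: dominant seventh chord on C# = scale degree 7 → VII65.
F#-A#-C#-E: chromatic; F# is V of VI, so V7/VI.
B-D#-F# has root B, degree 6 in D# minor, so VI.
G#-A#-C#-E#: minor seventh chord on A# = scale degree 5 → v42.
D#-F#-A# has root D#, degree 1 in D# minor, so i.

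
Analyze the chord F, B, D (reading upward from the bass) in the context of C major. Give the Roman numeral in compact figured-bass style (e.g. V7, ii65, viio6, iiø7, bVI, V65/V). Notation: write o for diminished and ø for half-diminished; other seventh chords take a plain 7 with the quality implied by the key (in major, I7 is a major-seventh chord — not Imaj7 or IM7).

viio64

The pitches B-D-F form a diminished triad rooted on B.
In C major, B is the leading tone; the diatonic diminished triad there is viio.
With F in the bass the chord is in second inversion, so the figured bass is 64.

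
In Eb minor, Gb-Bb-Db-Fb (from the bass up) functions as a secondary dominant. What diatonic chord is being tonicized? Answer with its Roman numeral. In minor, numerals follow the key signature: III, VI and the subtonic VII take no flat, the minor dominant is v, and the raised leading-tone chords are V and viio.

VI

The chord is a dominant seventh chord on Gb.
A dominant resolves down a perfect fifth: Gb → Cb. In Eb minor, Cb is scale degree 6, i.e. VI.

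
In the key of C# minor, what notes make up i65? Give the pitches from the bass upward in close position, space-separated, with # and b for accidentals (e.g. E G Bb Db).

E G# B C#

The numeral's case and figure indicate a minor seventh chord. In C# minor its root, scale degree 1, is C#.
That chord is spelled C#-E-G#-B.
The figured bass 65 indicates first inversion, placing the third (E) in the bass: E-G#-B-C#.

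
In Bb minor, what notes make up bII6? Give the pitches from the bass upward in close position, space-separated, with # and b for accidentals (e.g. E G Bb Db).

Eb Gb Cb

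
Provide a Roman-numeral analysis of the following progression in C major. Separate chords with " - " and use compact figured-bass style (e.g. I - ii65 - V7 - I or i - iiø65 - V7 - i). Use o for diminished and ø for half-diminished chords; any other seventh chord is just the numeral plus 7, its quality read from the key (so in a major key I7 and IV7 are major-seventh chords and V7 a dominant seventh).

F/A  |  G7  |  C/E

IV6 - V7 - I6

F/A: major triad on F = scale degree 4 → IV6.
G7 has root G, degree 5 in C major, so V7.
C/E has root C, degree 1 in C major, so I6.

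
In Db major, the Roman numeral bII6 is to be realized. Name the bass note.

Gb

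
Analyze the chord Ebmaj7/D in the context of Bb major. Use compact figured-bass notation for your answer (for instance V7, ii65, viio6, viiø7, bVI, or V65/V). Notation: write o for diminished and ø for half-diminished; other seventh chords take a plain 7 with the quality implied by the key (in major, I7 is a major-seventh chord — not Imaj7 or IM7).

Stacked in thirds the chord is Eb-G-Bb-D: a major seventh chord on Eb.
In Bb major, Eb is the subdominant; the diatonic major seventh chord there is IV7.
With D in the bass the chord is in third inversion, so the figured bass is 42.

IV42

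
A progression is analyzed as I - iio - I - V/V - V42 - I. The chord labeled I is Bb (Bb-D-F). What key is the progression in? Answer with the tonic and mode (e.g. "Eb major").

Bb major

The chord Bb is a major triad rooted on Bb; its label is I.
If Bb is scale degree 1 and the mode makes that degree carry a major triad, the tonic is Bb and the mode is major.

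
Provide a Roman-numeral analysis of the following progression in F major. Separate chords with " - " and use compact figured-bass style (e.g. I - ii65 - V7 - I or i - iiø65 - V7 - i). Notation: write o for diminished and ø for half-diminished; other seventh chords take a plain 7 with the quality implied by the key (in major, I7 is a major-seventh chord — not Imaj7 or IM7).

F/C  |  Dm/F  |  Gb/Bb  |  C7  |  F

I64 - vi6 - bII6 - V7 - I

F/C: major triad on F = scale degree 1 → I64.
Dm/F: root D is the submediant; minor triad there is vi6.
Gb/Bb is non-diatonic — a major triad on the lowered supertonic (Gb): the Neapolitan sixth, bII6 (third, Bb, in the bass — hence the 6).
C7: root C is the dominant; dominant seventh chord there is V7.
F: root F is the tonic; major triad there is I.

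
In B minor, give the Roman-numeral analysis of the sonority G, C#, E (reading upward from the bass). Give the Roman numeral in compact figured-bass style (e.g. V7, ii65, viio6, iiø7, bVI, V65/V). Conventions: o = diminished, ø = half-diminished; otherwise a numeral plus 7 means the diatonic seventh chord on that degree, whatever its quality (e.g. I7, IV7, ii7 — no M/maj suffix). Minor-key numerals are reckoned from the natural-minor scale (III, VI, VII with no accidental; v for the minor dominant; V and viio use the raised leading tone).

iio64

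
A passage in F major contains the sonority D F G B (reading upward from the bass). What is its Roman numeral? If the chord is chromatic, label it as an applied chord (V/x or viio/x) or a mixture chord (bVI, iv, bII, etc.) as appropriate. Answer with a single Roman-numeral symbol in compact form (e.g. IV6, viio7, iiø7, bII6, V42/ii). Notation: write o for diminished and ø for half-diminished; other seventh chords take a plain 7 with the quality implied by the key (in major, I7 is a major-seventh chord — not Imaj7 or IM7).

The pitches G-B-D-F form a dominant seventh chord rooted on G.
G is not a diatonic chord root with this quality in F major, but it lies a perfect fifth above C (V), so the chord functions as an applied dominant of V.
With D in the bass the chord is in second inversion, so the figured bass is 43.

V43/V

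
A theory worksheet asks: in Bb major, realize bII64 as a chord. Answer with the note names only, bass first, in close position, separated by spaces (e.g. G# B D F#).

Gb Cb Eb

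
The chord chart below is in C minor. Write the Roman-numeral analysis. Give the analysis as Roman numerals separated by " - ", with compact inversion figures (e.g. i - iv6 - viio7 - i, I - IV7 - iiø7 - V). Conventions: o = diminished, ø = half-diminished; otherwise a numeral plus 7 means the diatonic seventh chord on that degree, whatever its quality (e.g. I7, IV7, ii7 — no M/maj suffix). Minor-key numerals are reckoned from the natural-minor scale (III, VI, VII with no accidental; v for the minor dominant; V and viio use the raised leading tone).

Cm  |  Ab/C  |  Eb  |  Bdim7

i - VI6 - III - viio7

Cm: minor triad on C = scale degree 1 → i.
Ab/C: root Ab is the submediant; major triad there is VI6.
Eb: major triad on Eb = scale degree 3 → III.
Bdim7: root B is the leading tone; fully diminished seventh chord there is viio7.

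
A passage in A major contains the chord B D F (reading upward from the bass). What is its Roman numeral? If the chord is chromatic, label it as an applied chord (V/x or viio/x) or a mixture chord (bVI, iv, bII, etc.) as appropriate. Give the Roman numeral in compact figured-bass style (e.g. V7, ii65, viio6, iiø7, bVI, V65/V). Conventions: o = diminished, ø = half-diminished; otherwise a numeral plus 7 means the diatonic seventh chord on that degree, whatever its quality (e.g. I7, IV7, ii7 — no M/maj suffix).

Stacked in thirds the chord is B-D-F: a diminished triad on B.
B is the second degree of A major. This is the diminished supertonic triad, borrowed from the parallel minor.

iio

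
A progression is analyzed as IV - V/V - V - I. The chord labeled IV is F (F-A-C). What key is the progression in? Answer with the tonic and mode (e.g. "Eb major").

C major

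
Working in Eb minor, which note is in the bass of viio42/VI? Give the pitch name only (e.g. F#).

Abb

The applied chord viio42/VI is rooted on Bb: Bb-Db-Fb-Abb.
The figure 42 means third inversion — the seventh is in the bass.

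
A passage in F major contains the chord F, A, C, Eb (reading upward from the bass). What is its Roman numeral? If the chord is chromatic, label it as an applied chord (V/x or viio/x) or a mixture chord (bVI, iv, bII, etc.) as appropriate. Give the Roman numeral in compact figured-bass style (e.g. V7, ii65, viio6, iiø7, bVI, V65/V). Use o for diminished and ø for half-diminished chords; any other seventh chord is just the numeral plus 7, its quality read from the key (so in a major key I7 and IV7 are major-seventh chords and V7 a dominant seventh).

V7/IV

Stacked in thirds the chord is F-A-C-Eb: a dominant seventh chord on F.
F is not a diatonic chord root with this quality in F major, but it lies a perfect fifth above Bb (IV), so the chord functions as an applied dominant of IV.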